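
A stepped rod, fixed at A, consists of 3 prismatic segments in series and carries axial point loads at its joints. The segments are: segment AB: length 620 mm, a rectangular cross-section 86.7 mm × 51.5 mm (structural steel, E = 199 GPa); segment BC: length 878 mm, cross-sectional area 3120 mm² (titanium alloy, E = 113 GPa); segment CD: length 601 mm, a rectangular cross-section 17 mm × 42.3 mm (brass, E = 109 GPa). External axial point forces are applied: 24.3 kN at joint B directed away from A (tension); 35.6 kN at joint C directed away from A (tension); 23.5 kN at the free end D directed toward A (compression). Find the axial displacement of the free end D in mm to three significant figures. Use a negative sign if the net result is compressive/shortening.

-0.125 mm

Internal axial forces (sectioning from the free end, tension +): N_CD = -23.5 kN, N_BC = 12.1 kN, N_AB = 36.4 kN.
A_AB = 4465 mm².
A_CD = 719.1 mm².
δ_AB = 36400·620/(4465·199000) = 0.0254 mm
δ_BC = 12100·878/(3120·113000) = 0.03013 mm
δ_CD = -23500·601/(719.1·109000) = -0.1802 mm
δ = Σδ_i = -0.1247 mm.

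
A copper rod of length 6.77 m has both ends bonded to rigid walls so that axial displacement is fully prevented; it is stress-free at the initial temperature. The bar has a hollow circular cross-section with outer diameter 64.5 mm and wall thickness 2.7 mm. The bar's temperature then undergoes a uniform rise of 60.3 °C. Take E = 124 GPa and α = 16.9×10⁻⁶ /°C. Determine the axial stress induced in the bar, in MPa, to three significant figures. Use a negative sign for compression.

-126 MPa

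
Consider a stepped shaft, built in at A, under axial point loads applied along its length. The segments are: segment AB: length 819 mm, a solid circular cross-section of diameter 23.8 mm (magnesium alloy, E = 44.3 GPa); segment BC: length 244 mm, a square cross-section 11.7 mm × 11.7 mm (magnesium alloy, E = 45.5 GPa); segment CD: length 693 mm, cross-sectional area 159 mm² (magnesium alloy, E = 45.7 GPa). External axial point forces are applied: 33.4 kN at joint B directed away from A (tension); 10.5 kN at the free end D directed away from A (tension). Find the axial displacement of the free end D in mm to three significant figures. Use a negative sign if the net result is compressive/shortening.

3.24 mm

Internal axial forces (sectioning from the free end, tension +): N_CD = 10.5 kN, N_BC = 10.5 kN, N_AB = 43.9 kN.
A_AB = 444.9 mm².
A_BC = 136.9 mm².
δ_AB = 43900·819/(444.9·44300) = 1.824 mm
δ_BC = 10500·244/(136.9·45500) = 0.4113 mm
δ_CD = 10500·693/(159·45700) = 1.001 mm
δ = Σδ_i = 3.237 mm.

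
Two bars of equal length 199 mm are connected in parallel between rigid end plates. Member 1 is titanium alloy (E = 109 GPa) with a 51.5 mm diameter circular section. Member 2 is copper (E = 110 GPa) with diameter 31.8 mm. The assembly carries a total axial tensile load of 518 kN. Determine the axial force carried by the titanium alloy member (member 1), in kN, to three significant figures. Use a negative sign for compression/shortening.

374 kN

A_1 = 2083 mm².
A_2 = 794.2 mm².
Equal strain + equilibrium ⇒ each member carries load in proportion to AE: A₁E₁ = 227100000 N, A₂E₂ = 87360000 N, ΣAE = 314400000 N.
F₁ = P·A₁E₁/ΣAE = 518000·227100000/314400000 = 374100 N.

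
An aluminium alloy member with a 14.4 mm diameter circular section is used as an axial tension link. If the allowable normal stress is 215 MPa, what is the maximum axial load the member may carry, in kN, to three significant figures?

35.0 kN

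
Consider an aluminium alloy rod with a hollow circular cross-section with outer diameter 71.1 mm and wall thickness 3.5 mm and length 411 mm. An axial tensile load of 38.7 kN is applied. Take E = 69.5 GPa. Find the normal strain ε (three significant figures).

7.49e-04

A = 743.3 mm².
σ = N/A = 52.07 MPa; ε = σ/E = 52.07/69500 = 7.491e-04.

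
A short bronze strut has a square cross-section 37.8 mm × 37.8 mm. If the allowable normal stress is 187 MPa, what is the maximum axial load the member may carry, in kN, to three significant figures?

267 kN

A = 1429 mm².
P_max = σ_allow · A = 187 · 1429 = 267200 N = 267.2 kN.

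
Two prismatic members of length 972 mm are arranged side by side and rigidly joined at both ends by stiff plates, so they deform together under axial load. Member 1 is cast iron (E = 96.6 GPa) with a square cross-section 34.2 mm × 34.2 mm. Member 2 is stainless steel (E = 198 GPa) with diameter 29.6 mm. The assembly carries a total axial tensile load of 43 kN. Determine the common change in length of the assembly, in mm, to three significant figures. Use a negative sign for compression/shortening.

0.168 mm

A_1 = 1170 mm².
A_2 = 688.1 mm².
Equal strain + equilibrium ⇒ each member carries load in proportion to AE: A₁E₁ = 113000000 N, A₂E₂ = 136300000 N, ΣAE = 249200000 N.
δ = PL/ΣAE = 43000·972/249200000 = 0.1677 mm.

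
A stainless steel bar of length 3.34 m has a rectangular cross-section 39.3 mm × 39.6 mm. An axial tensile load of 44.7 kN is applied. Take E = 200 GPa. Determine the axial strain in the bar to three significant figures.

1.44e-04

A = 1556 mm².
σ = N/A = 28.72 MPa; ε = σ/E = 28.72/200000 = 1.436e-04.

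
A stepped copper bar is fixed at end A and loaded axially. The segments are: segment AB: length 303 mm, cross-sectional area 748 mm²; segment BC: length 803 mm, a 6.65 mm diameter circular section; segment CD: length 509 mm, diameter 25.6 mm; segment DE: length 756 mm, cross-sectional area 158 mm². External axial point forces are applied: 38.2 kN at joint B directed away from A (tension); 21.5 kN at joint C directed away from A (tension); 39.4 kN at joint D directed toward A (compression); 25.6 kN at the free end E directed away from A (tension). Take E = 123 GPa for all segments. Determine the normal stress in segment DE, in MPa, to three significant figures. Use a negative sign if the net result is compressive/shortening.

162 MPa

Internal axial forces (sectioning from the free end, tension +): N_DE = 25.6 kN, N_CD = -13.8 kN, N_BC = 7.7 kN, N_AB = 45.9 kN.
σ_DE = N_DE/A_DE = 25600/158 = 162 MPa.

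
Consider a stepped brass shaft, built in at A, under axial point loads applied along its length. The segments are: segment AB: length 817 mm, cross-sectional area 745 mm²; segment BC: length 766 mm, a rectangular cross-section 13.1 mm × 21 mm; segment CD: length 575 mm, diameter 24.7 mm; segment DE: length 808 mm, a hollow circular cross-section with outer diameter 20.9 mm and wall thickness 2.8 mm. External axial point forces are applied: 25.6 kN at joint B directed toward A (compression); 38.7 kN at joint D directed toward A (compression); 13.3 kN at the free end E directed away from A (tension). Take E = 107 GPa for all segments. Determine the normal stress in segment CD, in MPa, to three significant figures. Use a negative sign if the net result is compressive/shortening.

Internal axial forces (sectioning from the free end, tension +): N_DE = 13.3 kN, N_CD = -25.4 kN, N_BC = -25.4 kN, N_AB = -51 kN.
A_CD = 479.2 mm².
σ_CD = N_CD/A_CD = -25400/479.2 = -53.01 MPa.

-53.0 MPa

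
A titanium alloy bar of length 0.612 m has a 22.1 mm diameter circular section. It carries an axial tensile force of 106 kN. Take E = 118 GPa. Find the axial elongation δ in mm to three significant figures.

1.43 mm

A = 383.6 mm².
δ_mech = NL/(AE) = 106000·612/(383.6·118000) = 1.433 mm.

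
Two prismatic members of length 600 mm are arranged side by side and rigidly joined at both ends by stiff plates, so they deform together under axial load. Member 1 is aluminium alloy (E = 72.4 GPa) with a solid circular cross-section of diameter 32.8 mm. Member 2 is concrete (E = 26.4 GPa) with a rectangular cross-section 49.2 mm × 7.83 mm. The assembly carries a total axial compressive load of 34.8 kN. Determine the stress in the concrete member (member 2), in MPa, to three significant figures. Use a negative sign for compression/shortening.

-12.9 MPa

A_1 = 845 mm².
A_2 = 385.2 mm².
Equal strain + equilibrium ⇒ each member carries load in proportion to AE: A₁E₁ = 61180000 N, A₂E₂ = 10170000 N, ΣAE = 71350000 N.
σ₂ = P·E₂/ΣAE = -34800·26400/71350000 = -12.88 MPa.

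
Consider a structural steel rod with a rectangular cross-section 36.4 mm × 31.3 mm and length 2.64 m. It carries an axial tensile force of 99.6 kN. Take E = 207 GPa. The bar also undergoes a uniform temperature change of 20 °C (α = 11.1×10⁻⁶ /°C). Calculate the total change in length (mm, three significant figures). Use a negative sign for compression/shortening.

A = 1139 mm².
δ_mech = NL/(AE) = 99600·2640/(1139·207000) = 1.115 mm.
δ_thermal = αLΔT = 11.1e-6·2640·20 = 0.5861 mm.
δ = δ_mech + δ_thermal = 1.701 mm.

1.70 mm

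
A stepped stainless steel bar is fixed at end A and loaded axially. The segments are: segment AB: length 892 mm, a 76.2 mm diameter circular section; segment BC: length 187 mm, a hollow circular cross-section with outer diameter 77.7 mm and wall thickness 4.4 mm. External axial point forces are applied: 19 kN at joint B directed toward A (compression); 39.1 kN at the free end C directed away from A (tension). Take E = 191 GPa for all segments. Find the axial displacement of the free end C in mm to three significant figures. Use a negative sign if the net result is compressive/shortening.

0.0584 mm

Internal axial forces (sectioning from the free end, tension +): N_BC = 39.1 kN, N_AB = 20.1 kN.
A_AB = 4560 mm².
A_BC = 1013 mm².
δ_AB = 20100·892/(4560·191000) = 0.02058 mm
δ_BC = 39100·187/(1013·191000) = 0.03778 mm
δ = Σδ_i = 0.05837 mm.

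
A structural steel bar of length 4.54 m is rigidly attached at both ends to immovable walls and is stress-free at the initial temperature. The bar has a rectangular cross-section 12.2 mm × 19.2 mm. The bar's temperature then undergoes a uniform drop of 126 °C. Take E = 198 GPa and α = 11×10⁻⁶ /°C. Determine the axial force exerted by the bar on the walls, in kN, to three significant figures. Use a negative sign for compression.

Free thermal expansion αLΔT = 11e-6 · 4540 · -126 = -6.292 mm.
The walls impose strain ε = −(-6.292)/4540 = 1.3860e-03; σ = Eε = 198000 · 1.3860e-03 = 274.4 MPa.
Wall reaction R = σ·A = 274.4·234.2 = 64280 N = 64.28 kN.

64.3 kN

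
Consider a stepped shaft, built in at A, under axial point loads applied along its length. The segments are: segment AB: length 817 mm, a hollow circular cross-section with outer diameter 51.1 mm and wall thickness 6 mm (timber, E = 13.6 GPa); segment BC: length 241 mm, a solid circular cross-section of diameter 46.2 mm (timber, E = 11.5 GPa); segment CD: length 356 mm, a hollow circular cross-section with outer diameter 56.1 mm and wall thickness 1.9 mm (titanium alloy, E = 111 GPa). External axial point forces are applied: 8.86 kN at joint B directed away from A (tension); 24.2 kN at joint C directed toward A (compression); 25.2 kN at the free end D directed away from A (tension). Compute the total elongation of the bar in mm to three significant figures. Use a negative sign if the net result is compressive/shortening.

Internal axial forces (sectioning from the free end, tension +): N_CD = 25.2 kN, N_BC = 1 kN, N_AB = 9.86 kN.
A_AB = 850.1 mm².
A_BC = 1676 mm².
A_CD = 323.5 mm².
δ_AB = 9860·817/(850.1·13600) = 0.6968 mm
δ_BC = 1000·241/(1676·11500) = 0.0125 mm
δ_CD = 25200·356/(323.5·111000) = 0.2498 mm
δ = Σδ_i = 0.9591 mm.

0.959 mm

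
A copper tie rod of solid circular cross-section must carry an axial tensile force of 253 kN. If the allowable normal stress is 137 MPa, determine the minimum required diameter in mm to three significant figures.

48.5 mm

Required area A ≥ P/σ_allow = 253000/137 = 1847 mm².
For a solid circular section, d ≥ √(4A/π) = 48.49 mm.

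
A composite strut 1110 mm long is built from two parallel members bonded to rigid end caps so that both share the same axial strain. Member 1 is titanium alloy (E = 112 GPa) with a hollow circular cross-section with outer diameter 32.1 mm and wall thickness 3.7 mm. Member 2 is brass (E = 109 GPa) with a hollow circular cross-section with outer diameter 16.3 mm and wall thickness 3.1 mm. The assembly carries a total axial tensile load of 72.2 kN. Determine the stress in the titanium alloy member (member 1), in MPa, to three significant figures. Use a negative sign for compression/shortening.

159 MPa

A_1 = 330.1 mm².
A_2 = 128.6 mm².
Equal strain + equilibrium ⇒ each member carries load in proportion to AE: A₁E₁ = 36970000 N, A₂E₂ = 14010000 N, ΣAE = 50990000 N.
σ₁ = P·E₁/ΣAE = 72200·112000/50990000 = 158.6 MPa.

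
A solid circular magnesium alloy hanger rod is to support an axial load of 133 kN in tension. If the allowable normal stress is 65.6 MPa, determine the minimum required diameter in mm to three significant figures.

50.8 mm

Required area A ≥ P/σ_allow = 133000/65.6 = 2027 mm².
For a solid circular section, d ≥ √(4A/π) = 50.81 mm.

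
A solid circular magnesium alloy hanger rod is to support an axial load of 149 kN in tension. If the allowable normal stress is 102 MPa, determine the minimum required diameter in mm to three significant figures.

Required area A ≥ P/σ_allow = 149000/102 = 1461 mm².
For a solid circular section, d ≥ √(4A/π) = 43.13 mm.

43.1 mm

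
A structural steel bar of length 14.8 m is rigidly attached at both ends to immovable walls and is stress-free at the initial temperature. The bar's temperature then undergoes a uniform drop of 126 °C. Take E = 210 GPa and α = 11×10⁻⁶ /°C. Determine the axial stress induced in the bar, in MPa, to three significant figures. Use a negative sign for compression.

291 MPa

Free thermal expansion αLΔT = 11e-6 · 14800 · -126 = -20.51 mm.
The walls impose strain ε = −(-20.51)/14800 = 1.3860e-03; σ = Eε = 210000 · 1.3860e-03 = 291.1 MPa.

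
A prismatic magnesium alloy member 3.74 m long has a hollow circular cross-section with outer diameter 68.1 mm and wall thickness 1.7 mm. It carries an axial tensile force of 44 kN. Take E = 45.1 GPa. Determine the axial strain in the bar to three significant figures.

0.00275

A = 354.6 mm².
σ = N/A = 124.1 MPa; ε = σ/E = 124.1/45100 = 2.751e-03.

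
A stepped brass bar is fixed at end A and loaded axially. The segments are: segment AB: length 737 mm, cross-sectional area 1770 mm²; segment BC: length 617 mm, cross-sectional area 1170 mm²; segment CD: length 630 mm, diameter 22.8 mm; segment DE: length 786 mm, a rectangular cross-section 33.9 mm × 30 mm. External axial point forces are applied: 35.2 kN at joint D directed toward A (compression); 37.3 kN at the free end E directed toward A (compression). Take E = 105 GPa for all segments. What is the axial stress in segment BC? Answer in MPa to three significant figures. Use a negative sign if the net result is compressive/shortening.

-62.0 MPa

Internal axial forces (sectioning from the free end, tension +): N_DE = -37.3 kN, N_CD = -72.5 kN, N_BC = -72.5 kN, N_AB = -72.5 kN.
σ_BC = N_BC/A_BC = -72500/1170 = -61.97 MPa.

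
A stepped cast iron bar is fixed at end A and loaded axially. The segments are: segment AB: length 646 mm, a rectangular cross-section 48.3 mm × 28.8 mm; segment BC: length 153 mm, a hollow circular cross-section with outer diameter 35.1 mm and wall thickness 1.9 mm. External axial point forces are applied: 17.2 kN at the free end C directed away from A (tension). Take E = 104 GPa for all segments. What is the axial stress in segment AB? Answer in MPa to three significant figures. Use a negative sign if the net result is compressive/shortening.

Internal axial forces (sectioning from the free end, tension +): N_BC = 17.2 kN, N_AB = 17.2 kN.
A_AB = 1391 mm².
σ_AB = N_AB/A_AB = 17200/1391 = 12.36 MPa.

12.4 MPa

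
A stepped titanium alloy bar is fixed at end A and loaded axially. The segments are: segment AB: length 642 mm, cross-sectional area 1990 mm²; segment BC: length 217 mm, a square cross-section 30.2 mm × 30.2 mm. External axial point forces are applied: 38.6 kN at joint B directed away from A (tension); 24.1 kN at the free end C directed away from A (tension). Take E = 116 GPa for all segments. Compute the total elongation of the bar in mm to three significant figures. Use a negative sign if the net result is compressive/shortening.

Internal axial forces (sectioning from the free end, tension +): N_BC = 24.1 kN, N_AB = 62.7 kN.
A_BC = 912 mm².
δ_AB = 62700·642/(1990·116000) = 0.1744 mm
δ_BC = 24100·217/(912·116000) = 0.04943 mm
δ = Σδ_i = 0.2238 mm.

0.224 mm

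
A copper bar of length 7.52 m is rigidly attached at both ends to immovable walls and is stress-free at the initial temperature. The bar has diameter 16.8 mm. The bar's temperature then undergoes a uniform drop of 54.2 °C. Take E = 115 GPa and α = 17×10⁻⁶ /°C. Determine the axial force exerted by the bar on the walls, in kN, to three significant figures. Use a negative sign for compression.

Free thermal expansion αLΔT = 17e-6 · 7520 · -54.2 = -6.929 mm.
The walls impose strain ε = −(-6.929)/7520 = 9.2140e-04; σ = Eε = 115000 · 9.2140e-04 = 106 MPa.
Wall reaction R = σ·A = 106·221.7 = 23490 N = 23.49 kN.

23.5 kN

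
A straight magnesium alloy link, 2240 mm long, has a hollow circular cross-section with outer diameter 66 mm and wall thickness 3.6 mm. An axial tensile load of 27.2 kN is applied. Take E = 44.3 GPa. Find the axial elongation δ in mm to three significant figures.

1.95 mm

A = 705.7 mm².
δ_mech = NL/(AE) = 27200·2240/(705.7·44300) = 1.949 mm.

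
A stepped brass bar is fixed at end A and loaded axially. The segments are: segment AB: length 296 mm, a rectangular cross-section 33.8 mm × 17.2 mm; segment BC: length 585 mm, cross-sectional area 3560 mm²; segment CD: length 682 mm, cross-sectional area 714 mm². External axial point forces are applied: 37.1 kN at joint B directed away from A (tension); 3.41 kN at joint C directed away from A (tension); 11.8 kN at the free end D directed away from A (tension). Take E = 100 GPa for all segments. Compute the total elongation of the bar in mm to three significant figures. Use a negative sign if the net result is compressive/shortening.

0.404 mm

Internal axial forces (sectioning from the free end, tension +): N_CD = 11.8 kN, N_BC = 15.21 kN, N_AB = 52.31 kN.
A_AB = 581.4 mm².
δ_AB = 52310·296/(581.4·100000) = 0.2663 mm
δ_BC = 15210·585/(3560·100000) = 0.02499 mm
δ_CD = 11800·682/(714·100000) = 0.1127 mm
δ = Σδ_i = 0.404 mm.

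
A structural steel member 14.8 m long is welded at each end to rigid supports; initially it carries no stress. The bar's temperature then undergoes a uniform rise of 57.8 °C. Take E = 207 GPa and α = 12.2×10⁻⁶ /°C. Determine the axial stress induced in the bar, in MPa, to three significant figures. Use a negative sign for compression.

Free thermal expansion αLΔT = 12.2e-6 · 14800 · 57.8 = 10.44 mm.
The walls impose strain ε = −(10.44)/14800 = -7.0516e-04; σ = Eε = 207000 · -7.0516e-04 = -146 MPa.

-146 MPa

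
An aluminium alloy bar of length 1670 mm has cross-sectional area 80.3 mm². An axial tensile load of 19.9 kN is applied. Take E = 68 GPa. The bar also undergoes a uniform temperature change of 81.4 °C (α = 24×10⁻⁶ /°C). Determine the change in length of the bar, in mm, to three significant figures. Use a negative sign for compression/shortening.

9.35 mm

δ_mech = NL/(AE) = 19900·1670/(80.3·68000) = 6.086 mm.
δ_thermal = αLΔT = 24e-6·1670·81.4 = 3.263 mm.
δ = δ_mech + δ_thermal = 9.349 mm.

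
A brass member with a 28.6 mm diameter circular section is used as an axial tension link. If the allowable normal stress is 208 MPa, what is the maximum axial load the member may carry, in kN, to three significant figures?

A = 642.4 mm².
P_max = σ_allow · A = 208 · 642.4 = 133600 N = 133.6 kN.

134 kN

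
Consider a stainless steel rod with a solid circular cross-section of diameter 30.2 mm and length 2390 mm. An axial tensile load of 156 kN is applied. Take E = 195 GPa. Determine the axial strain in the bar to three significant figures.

0.00112

A = 716.3 mm².
σ = N/A = 217.8 MPa; ε = σ/E = 217.8/195000 = 1.117e-03.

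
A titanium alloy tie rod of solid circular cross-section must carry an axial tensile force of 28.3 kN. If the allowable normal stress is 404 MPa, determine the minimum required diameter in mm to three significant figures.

Required area A ≥ P/σ_allow = 28300/404 = 70.05 mm².
For a solid circular section, d ≥ √(4A/π) = 9.444 mm.

9.44 mm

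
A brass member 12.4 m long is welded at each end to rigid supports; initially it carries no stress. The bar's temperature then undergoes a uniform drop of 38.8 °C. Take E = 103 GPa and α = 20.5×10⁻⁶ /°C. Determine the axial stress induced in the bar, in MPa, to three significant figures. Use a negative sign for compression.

81.9 MPa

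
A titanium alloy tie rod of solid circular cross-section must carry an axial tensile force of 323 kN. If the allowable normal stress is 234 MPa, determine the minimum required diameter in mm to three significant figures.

Required area A ≥ P/σ_allow = 323000/234 = 1380 mm².
For a solid circular section, d ≥ √(4A/π) = 41.92 mm.

41.9 mm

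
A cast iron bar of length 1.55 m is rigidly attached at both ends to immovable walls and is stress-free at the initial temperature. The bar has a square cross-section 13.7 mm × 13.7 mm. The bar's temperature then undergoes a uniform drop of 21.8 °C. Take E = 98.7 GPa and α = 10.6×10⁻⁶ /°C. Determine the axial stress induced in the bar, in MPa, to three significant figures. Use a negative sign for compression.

22.8 MPa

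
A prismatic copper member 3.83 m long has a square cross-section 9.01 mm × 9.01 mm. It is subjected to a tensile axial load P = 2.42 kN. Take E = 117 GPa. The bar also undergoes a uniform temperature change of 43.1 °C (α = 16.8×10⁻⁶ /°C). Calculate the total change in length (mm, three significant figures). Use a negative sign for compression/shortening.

3.75 mm

A = 81.18 mm².
δ_mech = NL/(AE) = 2420·3830/(81.18·117000) = 0.9758 mm.
δ_thermal = αLΔT = 16.8e-6·3830·43.1 = 2.773 mm.
δ = δ_mech + δ_thermal = 3.749 mm.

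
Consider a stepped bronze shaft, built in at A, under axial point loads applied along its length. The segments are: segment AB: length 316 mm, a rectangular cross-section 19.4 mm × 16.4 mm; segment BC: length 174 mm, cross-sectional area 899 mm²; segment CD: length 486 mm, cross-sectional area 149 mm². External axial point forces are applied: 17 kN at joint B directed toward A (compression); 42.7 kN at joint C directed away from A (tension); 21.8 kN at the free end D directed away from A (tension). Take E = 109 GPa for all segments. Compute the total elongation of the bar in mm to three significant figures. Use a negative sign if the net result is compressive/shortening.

1.20 mm

Internal axial forces (sectioning from the free end, tension +): N_CD = 21.8 kN, N_BC = 64.5 kN, N_AB = 47.5 kN.
A_AB = 318.2 mm².
δ_AB = 47500·316/(318.2·109000) = 0.4328 mm
δ_BC = 64500·174/(899·109000) = 0.1145 mm
δ_CD = 21800·486/(149·109000) = 0.6523 mm
δ = Σδ_i = 1.2 mm.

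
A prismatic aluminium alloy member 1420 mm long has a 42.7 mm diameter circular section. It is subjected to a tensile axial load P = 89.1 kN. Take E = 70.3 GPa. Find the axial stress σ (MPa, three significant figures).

62.2 MPa

A = 1432 mm².
σ = N/A = 89100/1432 = 62.22 MPa.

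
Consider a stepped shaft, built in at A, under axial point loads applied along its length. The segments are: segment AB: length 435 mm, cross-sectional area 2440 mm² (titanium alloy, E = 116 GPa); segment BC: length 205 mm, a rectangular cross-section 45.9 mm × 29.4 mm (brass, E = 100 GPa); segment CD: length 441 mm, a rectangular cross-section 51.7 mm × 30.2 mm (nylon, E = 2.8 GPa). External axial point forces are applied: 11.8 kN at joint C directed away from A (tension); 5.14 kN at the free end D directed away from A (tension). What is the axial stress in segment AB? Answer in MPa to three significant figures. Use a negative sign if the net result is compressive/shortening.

Internal axial forces (sectioning from the free end, tension +): N_CD = 5.14 kN, N_BC = 16.94 kN, N_AB = 16.94 kN.
σ_AB = N_AB/A_AB = 16940/2440 = 6.943 MPa.

6.94 MPa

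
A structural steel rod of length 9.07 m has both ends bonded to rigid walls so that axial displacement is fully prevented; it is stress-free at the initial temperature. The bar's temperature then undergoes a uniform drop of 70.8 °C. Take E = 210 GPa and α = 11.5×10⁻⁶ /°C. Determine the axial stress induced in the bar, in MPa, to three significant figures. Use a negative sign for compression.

171 MPa

Free thermal expansion αLΔT = 11.5e-6 · 9070 · -70.8 = -7.385 mm.
The walls impose strain ε = −(-7.385)/9070 = 8.1420e-04; σ = Eε = 210000 · 8.1420e-04 = 171 MPa.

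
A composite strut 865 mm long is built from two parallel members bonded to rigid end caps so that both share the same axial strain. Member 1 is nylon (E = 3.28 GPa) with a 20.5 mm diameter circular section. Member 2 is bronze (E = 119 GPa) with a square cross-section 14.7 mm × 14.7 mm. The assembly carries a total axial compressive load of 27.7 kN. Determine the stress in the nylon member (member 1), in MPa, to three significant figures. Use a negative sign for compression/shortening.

-3.39 MPa

A_1 = 330.1 mm².
A_2 = 216.1 mm².
Equal strain + equilibrium ⇒ each member carries load in proportion to AE: A₁E₁ = 1083000 N, A₂E₂ = 25710000 N, ΣAE = 26800000 N.
σ₁ = P·E₁/ΣAE = -27700·3280/26800000 = -3.39 MPa.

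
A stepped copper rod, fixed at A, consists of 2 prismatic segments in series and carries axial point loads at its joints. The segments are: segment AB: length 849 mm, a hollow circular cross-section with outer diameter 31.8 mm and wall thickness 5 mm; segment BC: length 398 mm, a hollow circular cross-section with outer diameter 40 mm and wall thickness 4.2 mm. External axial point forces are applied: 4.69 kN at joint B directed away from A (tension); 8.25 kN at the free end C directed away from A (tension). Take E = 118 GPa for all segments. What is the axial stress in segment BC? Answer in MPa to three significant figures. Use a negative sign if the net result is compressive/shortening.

Internal axial forces (sectioning from the free end, tension +): N_BC = 8.25 kN, N_AB = 12.94 kN.
A_BC = 472.4 mm².
σ_BC = N_BC/A_BC = 8250/472.4 = 17.47 MPa.

17.5 MPa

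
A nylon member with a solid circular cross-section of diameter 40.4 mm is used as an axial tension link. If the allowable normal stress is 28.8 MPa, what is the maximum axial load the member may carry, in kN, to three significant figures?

36.9 kN

A = 1282 mm².
P_max = σ_allow · A = 28.8 · 1282 = 36920 N = 36.92 kN.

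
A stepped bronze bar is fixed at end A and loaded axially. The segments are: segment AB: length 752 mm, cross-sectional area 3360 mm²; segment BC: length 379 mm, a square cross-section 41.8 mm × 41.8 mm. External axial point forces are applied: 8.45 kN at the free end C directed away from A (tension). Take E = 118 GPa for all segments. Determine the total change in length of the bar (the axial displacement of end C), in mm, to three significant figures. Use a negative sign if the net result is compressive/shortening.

Internal axial forces (sectioning from the free end, tension +): N_BC = 8.45 kN, N_AB = 8.45 kN.
A_BC = 1747 mm².
δ_AB = 8450·752/(3360·118000) = 0.01603 mm
δ_BC = 8450·379/(1747·118000) = 0.01553 mm
δ = Σδ_i = 0.03156 mm.

0.0316 mm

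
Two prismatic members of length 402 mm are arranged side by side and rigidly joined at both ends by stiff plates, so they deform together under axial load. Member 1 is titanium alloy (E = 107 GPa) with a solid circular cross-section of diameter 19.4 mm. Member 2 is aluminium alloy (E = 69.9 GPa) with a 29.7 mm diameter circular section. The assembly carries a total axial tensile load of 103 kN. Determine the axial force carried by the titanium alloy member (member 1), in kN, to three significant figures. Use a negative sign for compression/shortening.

A_1 = 295.6 mm².
A_2 = 692.8 mm².
Equal strain + equilibrium ⇒ each member carries load in proportion to AE: A₁E₁ = 31630000 N, A₂E₂ = 48430000 N, ΣAE = 80050000 N.
F₁ = P·A₁E₁/ΣAE = 103000·31630000/80050000 = 40690 N.

40.7 kN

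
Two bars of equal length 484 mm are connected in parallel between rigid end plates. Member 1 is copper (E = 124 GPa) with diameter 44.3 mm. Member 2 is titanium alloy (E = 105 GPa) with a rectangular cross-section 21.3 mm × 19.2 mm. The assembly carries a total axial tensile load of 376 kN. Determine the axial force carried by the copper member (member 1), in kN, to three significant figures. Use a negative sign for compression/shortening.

A_1 = 1541 mm².
A_2 = 409 mm².
Equal strain + equilibrium ⇒ each member carries load in proportion to AE: A₁E₁ = 191100000 N, A₂E₂ = 42940000 N, ΣAE = 234100000 N.
F₁ = P·A₁E₁/ΣAE = 376000·191100000/234100000 = 307000 N.

307 kN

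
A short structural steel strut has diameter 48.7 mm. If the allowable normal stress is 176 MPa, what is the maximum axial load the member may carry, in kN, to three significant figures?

A = 1863 mm².
P_max = σ_allow · A = 176 · 1863 = 327800 N = 327.8 kN.

328 kN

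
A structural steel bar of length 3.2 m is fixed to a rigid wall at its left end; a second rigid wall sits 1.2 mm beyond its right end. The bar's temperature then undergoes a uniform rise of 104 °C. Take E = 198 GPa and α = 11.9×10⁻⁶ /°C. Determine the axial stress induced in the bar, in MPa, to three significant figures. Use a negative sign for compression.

-171 MPa

Free thermal expansion αLΔT = 11.9e-6 · 3200 · 104 = 3.96 mm.
The walls engage after the gap closes; constrained expansion = 3.96 − 1.2 = 2.76 mm.
The walls impose strain ε = −(2.76)/3200 = -8.6260e-04; σ = Eε = 198000 · -8.6260e-04 = -170.8 MPa.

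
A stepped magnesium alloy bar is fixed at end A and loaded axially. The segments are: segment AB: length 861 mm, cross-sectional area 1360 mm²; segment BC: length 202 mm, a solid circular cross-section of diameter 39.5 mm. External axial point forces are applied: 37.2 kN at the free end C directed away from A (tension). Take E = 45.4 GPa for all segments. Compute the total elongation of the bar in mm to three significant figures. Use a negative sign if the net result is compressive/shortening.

Internal axial forces (sectioning from the free end, tension +): N_BC = 37.2 kN, N_AB = 37.2 kN.
A_BC = 1225 mm².
δ_AB = 37200·861/(1360·45400) = 0.5187 mm
δ_BC = 37200·202/(1225·45400) = 0.1351 mm
δ = Σδ_i = 0.6538 mm.

0.654 mm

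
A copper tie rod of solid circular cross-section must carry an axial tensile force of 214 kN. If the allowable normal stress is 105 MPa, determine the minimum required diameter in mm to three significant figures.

Required area A ≥ P/σ_allow = 214000/105 = 2038 mm².
For a solid circular section, d ≥ √(4A/π) = 50.94 mm.

50.9 mm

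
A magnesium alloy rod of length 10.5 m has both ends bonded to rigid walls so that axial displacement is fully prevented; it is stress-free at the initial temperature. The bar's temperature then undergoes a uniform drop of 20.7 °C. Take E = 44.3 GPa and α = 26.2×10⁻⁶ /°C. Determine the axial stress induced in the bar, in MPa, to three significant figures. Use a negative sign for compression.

Free thermal expansion αLΔT = 26.2e-6 · 10500 · -20.7 = -5.695 mm.
The walls impose strain ε = −(-5.695)/10500 = 5.4234e-04; σ = Eε = 44300 · 5.4234e-04 = 24.03 MPa.

24.0 MPa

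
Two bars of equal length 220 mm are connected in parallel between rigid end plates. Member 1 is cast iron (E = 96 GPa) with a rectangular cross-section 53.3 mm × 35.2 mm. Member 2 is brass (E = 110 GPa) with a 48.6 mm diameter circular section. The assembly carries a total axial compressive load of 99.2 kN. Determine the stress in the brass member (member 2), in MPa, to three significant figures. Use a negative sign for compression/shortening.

A_1 = 1876 mm².
A_2 = 1855 mm².
Equal strain + equilibrium ⇒ each member carries load in proportion to AE: A₁E₁ = 180100000 N, A₂E₂ = 204100000 N, ΣAE = 384200000 N.
σ₂ = P·E₂/ΣAE = -99200·110000/384200000 = -28.4 MPa.

-28.4 MPa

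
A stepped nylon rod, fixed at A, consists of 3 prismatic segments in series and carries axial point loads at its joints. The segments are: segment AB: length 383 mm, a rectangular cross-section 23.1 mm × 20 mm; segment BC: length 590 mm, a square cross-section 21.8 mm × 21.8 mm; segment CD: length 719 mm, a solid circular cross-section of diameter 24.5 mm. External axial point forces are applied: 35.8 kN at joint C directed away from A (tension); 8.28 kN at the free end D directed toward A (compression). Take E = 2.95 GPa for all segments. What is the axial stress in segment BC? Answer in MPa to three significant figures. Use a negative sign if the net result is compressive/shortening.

Internal axial forces (sectioning from the free end, tension +): N_CD = -8.28 kN, N_BC = 27.52 kN, N_AB = 27.52 kN.
A_BC = 475.2 mm².
σ_BC = N_BC/A_BC = 27520/475.2 = 57.91 MPa.

57.9 MPa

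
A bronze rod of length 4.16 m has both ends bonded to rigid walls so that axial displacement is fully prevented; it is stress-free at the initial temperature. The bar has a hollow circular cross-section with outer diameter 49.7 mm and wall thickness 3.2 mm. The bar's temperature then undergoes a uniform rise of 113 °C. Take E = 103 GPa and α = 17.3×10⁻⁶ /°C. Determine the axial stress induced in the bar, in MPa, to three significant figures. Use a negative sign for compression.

-201 MPa

Free thermal expansion αLΔT = 17.3e-6 · 4160 · 113 = 8.132 mm.
The walls impose strain ε = −(8.132)/4160 = -1.9549e-03; σ = Eε = 103000 · -1.9549e-03 = -201.4 MPa.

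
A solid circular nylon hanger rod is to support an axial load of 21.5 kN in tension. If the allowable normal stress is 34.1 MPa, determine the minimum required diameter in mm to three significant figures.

28.3 mm

Required area A ≥ P/σ_allow = 21500/34.1 = 630.5 mm².
For a solid circular section, d ≥ √(4A/π) = 28.33 mm.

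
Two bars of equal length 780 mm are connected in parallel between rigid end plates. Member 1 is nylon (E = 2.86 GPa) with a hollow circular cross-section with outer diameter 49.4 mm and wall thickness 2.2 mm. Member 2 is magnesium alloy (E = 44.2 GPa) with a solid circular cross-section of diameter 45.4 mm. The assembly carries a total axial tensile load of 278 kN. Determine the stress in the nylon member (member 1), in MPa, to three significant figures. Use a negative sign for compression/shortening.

11.0 MPa

A_1 = 326.2 mm².
A_2 = 1619 mm².
Equal strain + equilibrium ⇒ each member carries load in proportion to AE: A₁E₁ = 933000 N, A₂E₂ = 71550000 N, ΣAE = 72490000 N.
σ₁ = P·E₁/ΣAE = 278000·2860/72490000 = 10.97 MPa.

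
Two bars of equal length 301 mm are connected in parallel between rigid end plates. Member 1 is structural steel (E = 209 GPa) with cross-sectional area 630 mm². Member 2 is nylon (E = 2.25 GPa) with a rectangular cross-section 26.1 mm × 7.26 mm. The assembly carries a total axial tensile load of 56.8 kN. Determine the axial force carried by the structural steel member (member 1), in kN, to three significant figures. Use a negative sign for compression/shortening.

56.6 kN

A_2 = 189.5 mm².
Equal strain + equilibrium ⇒ each member carries load in proportion to AE: A₁E₁ = 131700000 N, A₂E₂ = 426300 N, ΣAE = 132100000 N.
F₁ = P·A₁E₁/ΣAE = 56800·131700000/132100000 = 56620 N.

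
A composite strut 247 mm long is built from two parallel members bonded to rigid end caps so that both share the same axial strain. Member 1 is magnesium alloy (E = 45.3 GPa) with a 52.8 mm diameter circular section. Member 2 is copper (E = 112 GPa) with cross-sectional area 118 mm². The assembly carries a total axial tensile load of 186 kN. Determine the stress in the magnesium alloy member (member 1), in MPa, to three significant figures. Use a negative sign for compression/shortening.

75.0 MPa

A_1 = 2190 mm².
Equal strain + equilibrium ⇒ each member carries load in proportion to AE: A₁E₁ = 99190000 N, A₂E₂ = 13220000 N, ΣAE = 112400000 N.
σ₁ = P·E₁/ΣAE = 186000·45300/112400000 = 74.96 MPa.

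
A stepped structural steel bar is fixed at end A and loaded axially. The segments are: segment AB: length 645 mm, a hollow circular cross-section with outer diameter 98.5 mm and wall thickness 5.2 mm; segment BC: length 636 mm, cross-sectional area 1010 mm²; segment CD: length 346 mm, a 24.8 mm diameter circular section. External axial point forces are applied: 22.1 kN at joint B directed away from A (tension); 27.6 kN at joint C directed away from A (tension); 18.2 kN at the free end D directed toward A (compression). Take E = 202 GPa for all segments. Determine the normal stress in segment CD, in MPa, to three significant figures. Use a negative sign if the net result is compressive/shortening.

-37.7 MPa

Internal axial forces (sectioning from the free end, tension +): N_CD = -18.2 kN, N_BC = 9.4 kN, N_AB = 31.5 kN.
A_CD = 483.1 mm².
σ_CD = N_CD/A_CD = -18200/483.1 = -37.68 MPa.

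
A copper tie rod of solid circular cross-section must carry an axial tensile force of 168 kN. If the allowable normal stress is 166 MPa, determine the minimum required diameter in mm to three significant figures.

35.9 mm

Required area A ≥ P/σ_allow = 168000/166 = 1012 mm².
For a solid circular section, d ≥ √(4A/π) = 35.9 mm.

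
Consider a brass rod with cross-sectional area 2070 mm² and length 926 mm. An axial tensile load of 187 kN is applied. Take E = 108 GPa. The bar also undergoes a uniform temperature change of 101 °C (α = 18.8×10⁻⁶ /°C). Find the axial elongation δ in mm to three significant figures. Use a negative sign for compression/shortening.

2.53 mm

δ_mech = NL/(AE) = 187000·926/(2070·108000) = 0.7746 mm.
δ_thermal = αLΔT = 18.8e-6·926·101 = 1.758 mm.
δ = δ_mech + δ_thermal = 2.533 mm.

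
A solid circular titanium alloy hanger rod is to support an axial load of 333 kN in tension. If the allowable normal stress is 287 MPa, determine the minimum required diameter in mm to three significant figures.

Required area A ≥ P/σ_allow = 333000/287 = 1160 mm².
For a solid circular section, d ≥ √(4A/π) = 38.44 mm.

38.4 mm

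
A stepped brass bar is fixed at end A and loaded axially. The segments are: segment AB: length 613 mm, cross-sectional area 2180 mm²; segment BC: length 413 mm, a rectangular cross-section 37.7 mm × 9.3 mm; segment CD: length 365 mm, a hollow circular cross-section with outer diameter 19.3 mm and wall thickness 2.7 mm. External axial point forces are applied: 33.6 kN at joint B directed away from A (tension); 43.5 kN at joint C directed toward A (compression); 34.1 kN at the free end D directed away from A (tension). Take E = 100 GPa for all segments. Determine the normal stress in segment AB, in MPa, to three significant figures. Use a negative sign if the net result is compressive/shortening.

Internal axial forces (sectioning from the free end, tension +): N_CD = 34.1 kN, N_BC = -9.4 kN, N_AB = 24.2 kN.
σ_AB = N_AB/A_AB = 24200/2180 = 11.1 MPa.

11.1 MPa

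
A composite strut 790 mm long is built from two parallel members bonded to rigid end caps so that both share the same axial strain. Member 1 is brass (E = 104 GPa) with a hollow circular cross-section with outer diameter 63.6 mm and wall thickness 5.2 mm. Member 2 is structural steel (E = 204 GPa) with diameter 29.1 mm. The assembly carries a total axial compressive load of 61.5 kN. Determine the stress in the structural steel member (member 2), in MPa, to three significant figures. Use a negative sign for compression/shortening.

A_1 = 954 mm².
A_2 = 665.1 mm².
Equal strain + equilibrium ⇒ each member carries load in proportion to AE: A₁E₁ = 99220000 N, A₂E₂ = 135700000 N, ΣAE = 234900000 N.
σ₂ = P·E₂/ΣAE = -61500·204000/234900000 = -53.41 MPa.

-53.4 MPa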